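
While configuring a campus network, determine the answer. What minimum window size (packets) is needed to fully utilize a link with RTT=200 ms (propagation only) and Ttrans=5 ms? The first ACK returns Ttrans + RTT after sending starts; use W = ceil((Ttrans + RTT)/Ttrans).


Given: Ttrans = 5 ms, RTT = 200 ms (= 2 * Tprop, Tprop = 100 ms)
Time until first ACK returns = Ttrans + RTT = 5 + 200 = 205 ms
Need W * Ttrans >= Ttrans + RTT  ->  W >= (Ttrans + RTT) / Ttrans
(Ttrans + RTT) / Ttrans = 205 / 5 = 41
W_min = ceil(41) = 41

41


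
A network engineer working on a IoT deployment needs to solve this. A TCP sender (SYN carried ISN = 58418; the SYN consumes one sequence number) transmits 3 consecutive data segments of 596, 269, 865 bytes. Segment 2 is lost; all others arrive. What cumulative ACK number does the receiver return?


SYN uses sequence number 58418; first data byte = ISN + 1 = 58419.
Segment 1: SEQ = 58419, len = 596 B, covers [58419, 59014]
Segment 2: SEQ = 59015, len = 269 B, covers [59015, 59283] [LOST]
Segment 3: SEQ = 59284, len = 865 B, covers [59284, 60148]
In-order data received: bytes [58419, 59014] (segments 1..1).
Segment 2 missing -> gap begins at byte 59015; later segments buffered out of order.
Cumulative ACK = next expected in-order byte = 58419 + 596 = 59015

59015


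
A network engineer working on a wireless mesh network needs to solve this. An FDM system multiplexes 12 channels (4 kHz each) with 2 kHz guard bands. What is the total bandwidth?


Given: 12 channels, 4 kHz each, guard = 2 kHz
Channel bandwidth = 12 * 4 = 48 kHz
Guard bands = 11 gaps * 2 kHz = 22 kHz
Total = 48 + 22 = 70 kHz

70


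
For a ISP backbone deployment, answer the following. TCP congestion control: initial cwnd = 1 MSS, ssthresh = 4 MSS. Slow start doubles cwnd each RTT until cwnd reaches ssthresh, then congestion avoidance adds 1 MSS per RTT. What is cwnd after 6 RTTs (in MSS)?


RTT 0: cwnd = 1 MSS (initial)
RTT 1: cwnd = 2 MSS (slow start, doubled)
RTT 2: cwnd = 4 MSS (slow start, doubled)
RTT 3: cwnd = 5 MSS (congestion avoidance, +1)
RTT 4: cwnd = 6 MSS (congestion avoidance, +1)
RTT 5: cwnd = 7 MSS (congestion avoidance, +1)
RTT 6: cwnd = 8 MSS (congestion avoidance, +1)

8


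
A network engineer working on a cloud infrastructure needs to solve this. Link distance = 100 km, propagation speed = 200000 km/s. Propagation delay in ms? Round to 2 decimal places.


Given: distance = 100 km, speed = 200000 km/s
Delay = distance / speed = 100 / 200000 seconds
Delay in ms = 100 * 1000 / 200000
Delay = 0.5000 ms
Rounded to 2 dp = 0.50 ms

0.50


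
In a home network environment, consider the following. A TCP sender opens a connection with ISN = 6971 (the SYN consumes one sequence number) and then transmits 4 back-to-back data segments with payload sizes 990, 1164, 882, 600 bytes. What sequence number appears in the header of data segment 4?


The SYN occupies sequence number ISN = 6971, so the first data byte is ISN + 1 = 6972.
SEQ of data segment i = (ISN + 1) + sum of payload sizes of segments 1..i-1.
Segment 1: SEQ = 6972, payload = 990 bytes
Segment 2: SEQ = 7962, payload = 1164 bytes
Segment 3: SEQ = 9126, payload = 882 bytes
Segment 4: SEQ = 10008, payload = 600 bytes
SEQ of segment 4 = 6972 + 990 + 1164 + 882 = 10008

10008


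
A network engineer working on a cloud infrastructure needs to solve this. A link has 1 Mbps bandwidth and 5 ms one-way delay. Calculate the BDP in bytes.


Given: bandwidth = 1 Mbps, delay = 5 ms
BDP in bits = 1 * 10^6 * 5 / 1000
BDP in bits = 5000
BDP in bytes = 5000 / 8 = 625

625


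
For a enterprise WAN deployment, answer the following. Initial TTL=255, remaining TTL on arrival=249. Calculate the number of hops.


Given: initial TTL = 255, received TTL = 249
Hops = initial TTL - received TTL
Hops = 255 - 249 = 6

6


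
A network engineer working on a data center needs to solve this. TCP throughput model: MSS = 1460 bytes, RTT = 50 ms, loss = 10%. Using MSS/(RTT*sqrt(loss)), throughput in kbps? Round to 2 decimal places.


Given: MSS = 1460 bytes, RTT = 50 ms, loss = 10%
RTT in seconds = 50 / 1000 = 0.05
Loss rate = 10% = 0.1
sqrt(loss) = sqrt(0.1) = 0.316227766017
Throughput (bytes/s) = 1460 / (0.05 * 0.316227766017) = 92338.5077
Throughput (kbps) = 92338.5077 * 8 / 1000 = 738.708061 -> 738.71 kbps (2 dp)

738.71


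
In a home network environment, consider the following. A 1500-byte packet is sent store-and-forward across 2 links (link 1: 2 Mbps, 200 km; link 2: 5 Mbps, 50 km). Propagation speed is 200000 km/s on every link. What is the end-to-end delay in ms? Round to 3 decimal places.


Packet = 1500 bytes = 12000 bits. Store-and-forward: sum (t_trans + t_prop) per link.
Link 1: t_trans = 12000/(2*10^6) s = 6.0000 ms; t_prop = 200/200000 s = 1.0000 ms; subtotal = 7.0000 ms
Link 2: t_trans = 12000/(5*10^6) s = 2.4000 ms; t_prop = 50/200000 s = 0.2500 ms; subtotal = 2.6500 ms
End-to-end = 7.0000 + 2.6500 = 9.6500 ms -> 9.650 ms (3 dp)

9.650


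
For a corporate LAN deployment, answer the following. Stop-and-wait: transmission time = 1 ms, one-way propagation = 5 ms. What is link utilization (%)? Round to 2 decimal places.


Given: Ttrans = 1 ms, Tprop = 5 ms
RTT = 2 * Tprop = 2 * 5 = 10 ms
U = Ttrans / (Ttrans + RTT)
U = 1 / (1 + 10)
U = 1 / 11 = 0.090909
U% = 9.09%

9.09


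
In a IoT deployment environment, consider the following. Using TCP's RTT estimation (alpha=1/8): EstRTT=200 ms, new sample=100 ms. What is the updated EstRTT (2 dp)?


Given: EstRTT = 200 ms, SampleRTT = 100 ms, alpha = 1/8
New EstRTT = (1 - alpha) * EstRTT + alpha * SampleRTT
(7/8) * 200 = 175
(1/8) * 100 = 12.5
New EstRTT = 175 + 12.5 = 187.5 ms -> 187.50 ms (2 dp)

187.50


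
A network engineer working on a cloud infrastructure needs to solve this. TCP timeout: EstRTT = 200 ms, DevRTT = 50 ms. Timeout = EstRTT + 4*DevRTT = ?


Given: EstRTT = 200 ms, DevRTT = 50 ms
Timeout = EstRTT + 4 * DevRTT
4 * DevRTT = 4 * 50 = 200
Timeout = 200 + 200 = 400 ms

400


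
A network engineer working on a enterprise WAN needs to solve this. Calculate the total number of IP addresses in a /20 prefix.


Given: CIDR prefix /20
Host bits = 32 - 20 = 12
Total addresses = 2^12 = 4096

4096


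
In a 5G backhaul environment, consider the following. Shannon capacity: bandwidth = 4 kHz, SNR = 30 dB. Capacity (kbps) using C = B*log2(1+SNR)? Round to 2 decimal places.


Given: B = 4 kHz, SNR = 30 dB
SNR linear = 10^(30/10) = 1000
1 + SNR = 1001
log2(1001) = 9.9672262588
C = 4 * 1000 * 9.9672262588 = 39868.9050 bps
C = 39.868905 kbps -> 39.87 kbps (2 dp)

39.87


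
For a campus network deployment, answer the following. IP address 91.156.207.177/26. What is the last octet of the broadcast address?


Given: IP = 91.156.207.177, prefix = /26
Host bits = 32 - 26 = 6
Network last octet = 177 AND mask = 128
Host part size = 2^6 - 1 = 63
Broadcast last octet = 128 OR 63 = 191

191


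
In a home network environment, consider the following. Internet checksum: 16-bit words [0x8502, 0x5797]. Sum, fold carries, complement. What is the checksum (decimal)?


Given words: [0x8502, 0x5797]
Step 1: Sum all words
Raw sum = 34050 + 22423 = 56473
One's complement = ~56473 & 0xFFFF = 9062

9062


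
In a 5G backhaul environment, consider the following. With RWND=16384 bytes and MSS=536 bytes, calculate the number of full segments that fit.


Given: RWND = 16384 bytes, MSS = 536 bytes
Full segments = floor(RWND / MSS)
Full segments = floor(16384 / 536)
Full segments = floor(30.5672) = 30

30


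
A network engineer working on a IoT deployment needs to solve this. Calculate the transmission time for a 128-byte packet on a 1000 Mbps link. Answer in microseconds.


Given: packet = 128 bytes, bandwidth = 1000 Mbps
Packet in bits = 128 * 8 = 1024 bits
Bandwidth = 1000 * 10^6 = 1000000000 bps
Time = 1024 / 1000000000 seconds
Time in us = 1024 * 10^6 / 1000000000 = 1.024

1.024


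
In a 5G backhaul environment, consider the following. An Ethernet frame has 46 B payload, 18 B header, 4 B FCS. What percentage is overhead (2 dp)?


Given: payload = 46 B, header = 18 B, trailer = 4 B
Overhead bytes = header + trailer = 18 + 4 = 22
Total frame = payload + overhead = 46 + 22 = 68
Overhead % = 22 / 68 * 100 = 32.3529% -> 32.35% (2 dp)

32.35


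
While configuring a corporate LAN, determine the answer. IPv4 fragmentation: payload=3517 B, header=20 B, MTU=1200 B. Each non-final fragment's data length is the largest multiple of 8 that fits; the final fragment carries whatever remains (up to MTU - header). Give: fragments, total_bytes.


Max data per non-final fragment = floor((MTU - header)/8)*8 = floor((1200 - 20)/8)*8 = floor(1180/8)*8 = 1176 B
Final fragment needs no 8-byte alignment: it can carry up to MTU - header = 1180 B
Non-final fragments needed = ceil((payload - 1180) / 1176) = ceil(2337/1176) = ceil(1.9872) = 2
Number of fragments = 2 + 1 = 3
Fragment sizes (data): 2 * 1176 B + 1165 B (last, 1165 <= 1180 OK)
Total bytes sent = payload + n_frags * header = 3517 + 3*20 = 3517 + 60 = 3577 B

3, 3577


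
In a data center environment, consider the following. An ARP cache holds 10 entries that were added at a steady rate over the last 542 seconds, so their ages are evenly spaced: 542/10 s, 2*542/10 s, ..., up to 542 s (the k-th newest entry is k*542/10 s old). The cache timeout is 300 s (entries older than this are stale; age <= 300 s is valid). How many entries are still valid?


Ages are k * 542/10 s for k = 1..10 (spacing = 54.2000 s).
Entry k is valid iff k * 542/10 <= 300 iff k <= 10 * 300 / 542 = 5.5351
n_valid = floor(5.5351) = 5
(n_stale = 10 - 5 = 5)

5


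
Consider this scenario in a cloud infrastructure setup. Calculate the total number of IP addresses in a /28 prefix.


Given: CIDR prefix /28
Host bits = 32 - 28 = 4
Total addresses = 2^4 = 16

16


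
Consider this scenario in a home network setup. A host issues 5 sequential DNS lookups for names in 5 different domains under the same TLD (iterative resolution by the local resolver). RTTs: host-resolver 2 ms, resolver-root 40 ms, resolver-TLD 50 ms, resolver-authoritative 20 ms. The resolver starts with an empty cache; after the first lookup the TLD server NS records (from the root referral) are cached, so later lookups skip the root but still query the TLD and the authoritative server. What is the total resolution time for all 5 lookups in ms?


Lookup 1 (cold cache): local + root + TLD + auth = 2 + 40 + 50 + 20 = 112 ms
Lookups 2..5 (TLD NS cached -> skip root; new domain -> still ask TLD and auth): local + TLD + auth = 2 + 50 + 20 = 72 ms each
Remaining 4 lookups: 4 * 72 = 288 ms
Total = 112 + 288 = 400 ms

400


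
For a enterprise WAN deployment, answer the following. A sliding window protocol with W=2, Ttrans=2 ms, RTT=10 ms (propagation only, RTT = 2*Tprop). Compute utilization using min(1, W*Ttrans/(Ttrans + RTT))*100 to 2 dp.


Given: W = 2, Ttrans = 2 ms, RTT = 10 ms (= 2 * Tprop, Tprop = 5 ms)
Cycle time = Ttrans + RTT = 2 + 10 = 12 ms (first packet sent until its ACK returns)
W * Ttrans = 2 * 2 = 4 ms of sending per cycle
W * Ttrans / (Ttrans + RTT) = 4 / 12 = 0.333333
U = min(1, 0.333333) = 0.333333
U% = 33.33%

33.33


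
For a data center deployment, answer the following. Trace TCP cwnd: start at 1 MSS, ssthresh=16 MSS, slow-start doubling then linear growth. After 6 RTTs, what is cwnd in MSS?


RTT 0: cwnd = 1 MSS (initial)
RTT 1: cwnd = 2 MSS (slow start, doubled)
RTT 2: cwnd = 4 MSS (slow start, doubled)
RTT 3: cwnd = 8 MSS (slow start, doubled)
RTT 4: cwnd = 16 MSS (slow start, doubled)
RTT 5: cwnd = 17 MSS (congestion avoidance, +1)
RTT 6: cwnd = 18 MSS (congestion avoidance, +1)

18


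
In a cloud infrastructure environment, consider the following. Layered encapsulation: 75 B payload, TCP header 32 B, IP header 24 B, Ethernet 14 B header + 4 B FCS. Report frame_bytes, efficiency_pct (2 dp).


TCP segment = 75 + 32 = 107 B
IP packet = 107 + 24 = 131 B
Ethernet frame = 131 + 14 + 4 = 149 B
Efficiency = app / frame = 75 / 149 = 0.503356 = 50.3356% -> 50.34% (2 dp)

149, 50.34


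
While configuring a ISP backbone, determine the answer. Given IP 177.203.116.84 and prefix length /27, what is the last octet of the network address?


Given: IP = 177.203.116.84, prefix = /27
Subnet mask = 255.255.255.224
Last octet of IP: 84
Last octet of mask: 224
Network last octet = 84 AND 224 = 64

64


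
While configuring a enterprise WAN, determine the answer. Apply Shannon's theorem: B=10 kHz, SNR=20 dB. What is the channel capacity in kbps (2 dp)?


Given: B = 10 kHz, SNR = 20 dB
SNR linear = 10^(20/10) = 100
1 + SNR = 101
log2(101) = 6.6582114828
C = 10 * 1000 * 6.6582114828 = 66582.1148 bps
C = 66.582115 kbps -> 66.58 kbps (2 dp)

66.58


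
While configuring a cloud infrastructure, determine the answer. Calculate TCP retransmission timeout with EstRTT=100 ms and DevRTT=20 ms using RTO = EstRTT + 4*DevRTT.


Given: EstRTT = 100 ms, DevRTT = 20 ms
Timeout = EstRTT + 4 * DevRTT
4 * DevRTT = 4 * 20 = 80
Timeout = 100 + 80 = 180 ms

180


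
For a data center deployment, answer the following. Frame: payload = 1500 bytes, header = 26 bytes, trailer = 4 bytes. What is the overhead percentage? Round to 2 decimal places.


Given: payload = 1500 B, header = 26 B, trailer = 4 B
Overhead bytes = header + trailer = 26 + 4 = 30
Total frame = payload + overhead = 1500 + 30 = 1530
Overhead % = 30 / 1530 * 100 = 1.9608% -> 1.96% (2 dp)

1.96


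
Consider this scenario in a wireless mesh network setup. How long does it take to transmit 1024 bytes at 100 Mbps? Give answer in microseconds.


Given: packet = 1024 bytes, bandwidth = 100 Mbps
Packet in bits = 1024 * 8 = 8192 bits
Bandwidth = 100 * 10^6 = 100000000 bps
Time = 8192 / 100000000 seconds
Time in us = 8192 * 10^6 / 100000000 = 81.92

81.92


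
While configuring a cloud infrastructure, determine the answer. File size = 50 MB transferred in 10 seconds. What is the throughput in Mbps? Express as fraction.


Given: file = 50 MB, time = 10 s
File in Mb = 50 * 8 = 400 Mb
Throughput = 400 / 10 Mbps
Throughput = 40 Mbps

40


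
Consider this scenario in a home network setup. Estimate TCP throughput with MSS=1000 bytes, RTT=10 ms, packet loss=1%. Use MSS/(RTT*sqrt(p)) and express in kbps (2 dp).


Given: MSS = 1000 bytes, RTT = 10 ms, loss = 1%
RTT in seconds = 10 / 1000 = 0.01
Loss rate = 1% = 0.01
sqrt(loss) = sqrt(0.01) = 0.1
Throughput (bytes/s) = 1000 / (0.01 * 0.1) = 1000000.0000
Throughput (kbps) = 1000000.0000 * 8 / 1000 = 8000.000000 -> 8000.00 kbps (2 dp)

8000.00


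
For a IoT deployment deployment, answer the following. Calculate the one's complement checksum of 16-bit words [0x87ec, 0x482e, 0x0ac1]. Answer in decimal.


Given words: [0x87ec, 0x482e, 0x0ac1]
Step 1: Sum all words
Raw sum = 34796 + 18478 + 2753 = 56027
One's complement = ~56027 & 0xFFFF = 9508

9508


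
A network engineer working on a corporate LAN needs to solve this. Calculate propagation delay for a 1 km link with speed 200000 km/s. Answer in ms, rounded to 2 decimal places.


Given: distance = 1 km, speed = 200000 km/s
Delay = distance / speed = 1 / 200000 seconds
Delay in ms = 1 * 1000 / 200000
Delay = 0.0050 ms
Rounded to 2 dp = 0.01 ms

0.01


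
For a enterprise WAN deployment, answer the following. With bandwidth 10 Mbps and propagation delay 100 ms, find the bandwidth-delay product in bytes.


Given: bandwidth = 10 Mbps, delay = 100 ms
BDP in bits = 10 * 10^6 * 100 / 1000
BDP in bits = 1000000
BDP in bytes = 1000000 / 8 = 125000

125000


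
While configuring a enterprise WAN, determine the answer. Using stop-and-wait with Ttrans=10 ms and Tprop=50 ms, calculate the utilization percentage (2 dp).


Given: Ttrans = 10 ms, Tprop = 50 ms
RTT = 2 * Tprop = 2 * 50 = 100 ms
U = Ttrans / (Ttrans + RTT)
U = 10 / (10 + 100)
U = 10 / 110 = 0.090909
U% = 9.09%

9.09


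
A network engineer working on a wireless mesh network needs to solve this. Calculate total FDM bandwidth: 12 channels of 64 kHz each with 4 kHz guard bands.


Given: 12 channels, 64 kHz each, guard = 4 kHz
Channel bandwidth = 12 * 64 = 768 kHz
Guard bands = 11 gaps * 4 kHz = 44 kHz
Total = 768 + 44 = 812 kHz

812


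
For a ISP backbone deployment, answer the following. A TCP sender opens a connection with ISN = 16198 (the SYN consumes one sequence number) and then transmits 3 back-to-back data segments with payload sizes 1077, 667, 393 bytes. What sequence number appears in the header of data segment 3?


The SYN occupies sequence number ISN = 16198, so the first data byte is ISN + 1 = 16199.
SEQ of data segment i = (ISN + 1) + sum of payload sizes of segments 1..i-1.
Segment 1: SEQ = 16199, payload = 1077 bytes
Segment 2: SEQ = 17276, payload = 667 bytes
Segment 3: SEQ = 17943, payload = 393 bytes
SEQ of segment 3 = 16199 + 1077 + 667 = 17943

17943


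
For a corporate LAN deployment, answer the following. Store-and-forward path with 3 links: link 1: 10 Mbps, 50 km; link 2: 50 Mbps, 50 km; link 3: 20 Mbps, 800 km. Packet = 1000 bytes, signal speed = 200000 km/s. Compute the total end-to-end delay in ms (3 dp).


Packet = 1000 bytes = 8000 bits. Store-and-forward: sum (t_trans + t_prop) per link.
Link 1: t_trans = 8000/(10*10^6) s = 0.8000 ms; t_prop = 50/200000 s = 0.2500 ms; subtotal = 1.0500 ms
Link 2: t_trans = 8000/(50*10^6) s = 0.1600 ms; t_prop = 50/200000 s = 0.2500 ms; subtotal = 0.4100 ms
Link 3: t_trans = 8000/(20*10^6) s = 0.4000 ms; t_prop = 800/200000 s = 4.0000 ms; subtotal = 4.4000 ms
End-to-end = 1.0500 + 0.4100 + 4.4000 = 5.8600 ms -> 5.860 ms (3 dp)

5.860


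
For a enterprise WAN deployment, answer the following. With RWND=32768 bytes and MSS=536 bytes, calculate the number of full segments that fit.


Given: RWND = 32768 bytes, MSS = 536 bytes
Full segments = floor(RWND / MSS)
Full segments = floor(32768 / 536)
Full segments = floor(61.1343) = 61

61


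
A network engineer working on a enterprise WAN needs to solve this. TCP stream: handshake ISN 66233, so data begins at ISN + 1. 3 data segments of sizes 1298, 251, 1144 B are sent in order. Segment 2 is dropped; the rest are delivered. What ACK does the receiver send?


SYN uses sequence number 66233; first data byte = ISN + 1 = 66234.
Segment 1: SEQ = 66234, len = 1298 B, covers [66234, 67531]
Segment 2: SEQ = 67532, len = 251 B, covers [67532, 67782] [LOST]
Segment 3: SEQ = 67783, len = 1144 B, covers [67783, 68926]
In-order data received: bytes [66234, 67531] (segments 1..1).
Segment 2 missing -> gap begins at byte 67532; later segments buffered out of order.
Cumulative ACK = next expected in-order byte = 66234 + 1298 = 67532

67532


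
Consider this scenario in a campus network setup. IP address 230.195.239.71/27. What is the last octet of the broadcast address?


Given: IP = 230.195.239.71, prefix = /27
Host bits = 32 - 27 = 5
Network last octet = 71 AND mask = 64
Host part size = 2^5 - 1 = 31
Broadcast last octet = 64 OR 31 = 95

95


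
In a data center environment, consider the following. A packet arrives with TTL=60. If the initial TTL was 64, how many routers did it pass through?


Given: initial TTL = 64, received TTL = 60
Hops = initial TTL - received TTL
Hops = 64 - 60 = 4

4


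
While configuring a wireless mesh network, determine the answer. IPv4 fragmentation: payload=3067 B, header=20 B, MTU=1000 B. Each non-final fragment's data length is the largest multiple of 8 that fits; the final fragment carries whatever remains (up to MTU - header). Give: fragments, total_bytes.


Max data per non-final fragment = floor((MTU - header)/8)*8 = floor((1000 - 20)/8)*8 = floor(980/8)*8 = 976 B
Final fragment needs no 8-byte alignment: it can carry up to MTU - header = 980 B
Non-final fragments needed = ceil((payload - 980) / 976) = ceil(2087/976) = ceil(2.1383) = 3
Number of fragments = 3 + 1 = 4
Fragment sizes (data): 3 * 976 B + 139 B (last, 139 <= 980 OK)
Total bytes sent = payload + n_frags * header = 3067 + 4*20 = 3067 + 80 = 3147 B

4, 3147


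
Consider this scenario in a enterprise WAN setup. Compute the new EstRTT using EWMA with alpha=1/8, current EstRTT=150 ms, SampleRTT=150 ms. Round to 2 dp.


Given: EstRTT = 150 ms, SampleRTT = 150 ms, alpha = 1/8
New EstRTT = (1 - alpha) * EstRTT + alpha * SampleRTT
(7/8) * 150 = 131.25
(1/8) * 150 = 18.75
New EstRTT = 131.25 + 18.75 = 150 ms -> 150.00 ms (2 dp)

150.00


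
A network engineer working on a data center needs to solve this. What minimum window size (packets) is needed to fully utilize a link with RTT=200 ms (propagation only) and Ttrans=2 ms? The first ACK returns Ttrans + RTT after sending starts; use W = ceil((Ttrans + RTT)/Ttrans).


Given: Ttrans = 2 ms, RTT = 200 ms (= 2 * Tprop, Tprop = 100 ms)
Time until first ACK returns = Ttrans + RTT = 2 + 200 = 202 ms
Need W * Ttrans >= Ttrans + RTT  ->  W >= (Ttrans + RTT) / Ttrans
(Ttrans + RTT) / Ttrans = 202 / 2 = 101
W_min = ceil(101) = 101

101


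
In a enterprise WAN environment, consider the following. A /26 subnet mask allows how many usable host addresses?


Given: subnet mask /26
Host bits = 32 - 26 = 6
Total addresses = 2^6 = 64
Usable hosts = 64 - 2 (network + broadcast) = 62

62


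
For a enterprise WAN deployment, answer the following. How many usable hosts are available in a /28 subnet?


Given: subnet mask /28
Host bits = 32 - 28 = 4
Total addresses = 2^4 = 16
Usable hosts = 16 - 2 (network + broadcast) = 14

14


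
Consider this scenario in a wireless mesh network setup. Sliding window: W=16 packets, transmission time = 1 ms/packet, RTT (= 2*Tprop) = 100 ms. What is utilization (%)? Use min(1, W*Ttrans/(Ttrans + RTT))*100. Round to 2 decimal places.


Given: W = 16, Ttrans = 1 ms, RTT = 100 ms (= 2 * Tprop, Tprop = 50 ms)
Cycle time = Ttrans + RTT = 1 + 100 = 101 ms (first packet sent until its ACK returns)
W * Ttrans = 16 * 1 = 16 ms of sending per cycle
W * Ttrans / (Ttrans + RTT) = 16 / 101 = 0.158416
U = min(1, 0.158416) = 0.158416
U% = 15.84%

15.84


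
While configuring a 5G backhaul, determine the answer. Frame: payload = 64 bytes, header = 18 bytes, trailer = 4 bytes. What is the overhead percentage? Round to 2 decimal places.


Given: payload = 64 B, header = 18 B, trailer = 4 B
Overhead bytes = header + trailer = 18 + 4 = 22
Total frame = payload + overhead = 64 + 22 = 86
Overhead % = 22 / 86 * 100 = 25.5814% -> 25.58% (2 dp)

25.58


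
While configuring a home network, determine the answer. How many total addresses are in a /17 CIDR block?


Given: CIDR prefix /17
Host bits = 32 - 17 = 15
Total addresses = 2^15 = 32768

32768


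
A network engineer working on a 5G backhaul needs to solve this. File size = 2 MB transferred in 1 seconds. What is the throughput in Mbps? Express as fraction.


Given: file = 2 MB, time = 1 s
File in Mb = 2 * 8 = 16 Mb
Throughput = 16 / 1 Mbps
Throughput = 16 Mbps

16


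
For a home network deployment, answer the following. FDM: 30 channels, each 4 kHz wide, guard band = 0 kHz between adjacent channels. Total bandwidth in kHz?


Given: 30 channels, 4 kHz each, guard = 0 kHz
Channel bandwidth = 30 * 4 = 120 kHz
Guard bands = 29 gaps * 0 kHz = 0 kHz
Total = 120 + 0 = 120 kHz

120


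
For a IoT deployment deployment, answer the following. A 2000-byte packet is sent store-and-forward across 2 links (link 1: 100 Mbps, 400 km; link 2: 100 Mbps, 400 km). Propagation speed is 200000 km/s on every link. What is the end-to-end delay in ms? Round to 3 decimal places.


Packet = 2000 bytes = 16000 bits. Store-and-forward: sum (t_trans + t_prop) per link.
Link 1: t_trans = 16000/(100*10^6) s = 0.1600 ms; t_prop = 400/200000 s = 2.0000 ms; subtotal = 2.1600 ms
Link 2: t_trans = 16000/(100*10^6) s = 0.1600 ms; t_prop = 400/200000 s = 2.0000 ms; subtotal = 2.1600 ms
End-to-end = 2.1600 + 2.1600 = 4.3200 ms -> 4.320 ms (3 dp)

4.320


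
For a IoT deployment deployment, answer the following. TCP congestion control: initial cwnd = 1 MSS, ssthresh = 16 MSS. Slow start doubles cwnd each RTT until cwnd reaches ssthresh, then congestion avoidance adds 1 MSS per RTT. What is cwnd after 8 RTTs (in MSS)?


RTT 0: cwnd = 1 MSS (initial)
RTT 1: cwnd = 2 MSS (slow start, doubled)
RTT 2: cwnd = 4 MSS (slow start, doubled)
RTT 3: cwnd = 8 MSS (slow start, doubled)
RTT 4: cwnd = 16 MSS (slow start, doubled)
RTT 5: cwnd = 17 MSS (congestion avoidance, +1)
RTT 6: cwnd = 18 MSS (congestion avoidance, +1)
RTT 7: cwnd = 19 MSS (congestion avoidance, +1)
RTT 8: cwnd = 20 MSS (congestion avoidance, +1)

20


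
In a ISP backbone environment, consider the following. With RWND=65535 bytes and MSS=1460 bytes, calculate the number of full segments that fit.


Given: RWND = 65535 bytes, MSS = 1460 bytes
Full segments = floor(RWND / MSS)
Full segments = floor(65535 / 1460)
Full segments = floor(44.887) = 44

44


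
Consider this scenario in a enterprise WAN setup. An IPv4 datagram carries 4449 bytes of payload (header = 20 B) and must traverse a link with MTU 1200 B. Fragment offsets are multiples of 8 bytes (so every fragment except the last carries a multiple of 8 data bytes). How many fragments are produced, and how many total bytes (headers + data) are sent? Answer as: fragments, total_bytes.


Max data per non-final fragment = floor((MTU - header)/8)*8 = floor((1200 - 20)/8)*8 = floor(1180/8)*8 = 1176 B
Final fragment needs no 8-byte alignment: it can carry up to MTU - header = 1180 B
Non-final fragments needed = ceil((payload - 1180) / 1176) = ceil(3269/1176) = ceil(2.7798) = 3
Number of fragments = 3 + 1 = 4
Fragment sizes (data): 3 * 1176 B + 921 B (last, 921 <= 1180 OK)
Total bytes sent = payload + n_frags * header = 4449 + 4*20 = 4449 + 80 = 4529 B

4, 4529


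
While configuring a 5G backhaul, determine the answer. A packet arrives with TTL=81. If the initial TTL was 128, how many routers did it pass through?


Given: initial TTL = 128, received TTL = 81
Hops = initial TTL - received TTL
Hops = 128 - 81 = 47

47


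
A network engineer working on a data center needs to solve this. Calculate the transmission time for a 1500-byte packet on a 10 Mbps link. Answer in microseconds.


Given: packet = 1500 bytes, bandwidth = 10 Mbps
Packet in bits = 1500 * 8 = 12000 bits
Bandwidth = 10 * 10^6 = 10000000 bps
Time = 12000 / 10000000 seconds
Time in us = 12000 * 10^6 / 10000000 = 1200

1200


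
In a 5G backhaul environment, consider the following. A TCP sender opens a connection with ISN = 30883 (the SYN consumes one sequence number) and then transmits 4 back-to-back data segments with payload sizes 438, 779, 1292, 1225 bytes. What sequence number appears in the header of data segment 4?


The SYN occupies sequence number ISN = 30883, so the first data byte is ISN + 1 = 30884.
SEQ of data segment i = (ISN + 1) + sum of payload sizes of segments 1..i-1.
Segment 1: SEQ = 30884, payload = 438 bytes
Segment 2: SEQ = 31322, payload = 779 bytes
Segment 3: SEQ = 32101, payload = 1292 bytes
Segment 4: SEQ = 33393, payload = 1225 bytes
SEQ of segment 4 = 30884 + 438 + 779 + 1292 = 33393

33393


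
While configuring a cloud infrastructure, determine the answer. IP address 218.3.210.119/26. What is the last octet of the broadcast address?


Given: IP = 218.3.210.119, prefix = /26
Host bits = 32 - 26 = 6
Network last octet = 119 AND mask = 64
Host part size = 2^6 - 1 = 63
Broadcast last octet = 64 OR 63 = 127

127


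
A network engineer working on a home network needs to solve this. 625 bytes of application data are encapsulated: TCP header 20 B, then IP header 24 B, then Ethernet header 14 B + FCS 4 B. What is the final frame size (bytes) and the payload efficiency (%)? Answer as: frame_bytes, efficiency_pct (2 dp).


TCP segment = 625 + 20 = 645 B
IP packet = 645 + 24 = 669 B
Ethernet frame = 669 + 14 + 4 = 687 B
Efficiency = app / frame = 625 / 687 = 0.909753 = 90.9753% -> 90.98% (2 dp)

687, 90.98


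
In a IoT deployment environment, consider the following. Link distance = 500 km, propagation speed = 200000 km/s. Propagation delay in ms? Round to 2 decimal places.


Given: distance = 500 km, speed = 200000 km/s
Delay = distance / speed = 500 / 200000 seconds
Delay in ms = 500 * 1000 / 200000
Delay = 2.5000 ms
Rounded to 2 dp = 2.50 ms

2.50


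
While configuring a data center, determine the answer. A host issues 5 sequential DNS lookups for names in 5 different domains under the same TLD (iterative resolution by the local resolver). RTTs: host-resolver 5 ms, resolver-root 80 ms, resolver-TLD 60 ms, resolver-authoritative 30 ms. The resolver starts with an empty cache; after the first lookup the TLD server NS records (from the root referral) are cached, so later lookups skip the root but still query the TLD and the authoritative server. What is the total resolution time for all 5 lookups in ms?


Lookup 1 (cold cache): local + root + TLD + auth = 5 + 80 + 60 + 30 = 175 ms
Lookups 2..5 (TLD NS cached -> skip root; new domain -> still ask TLD and auth): local + TLD + auth = 5 + 60 + 30 = 95 ms each
Remaining 4 lookups: 4 * 95 = 380 ms
Total = 175 + 380 = 555 ms

555


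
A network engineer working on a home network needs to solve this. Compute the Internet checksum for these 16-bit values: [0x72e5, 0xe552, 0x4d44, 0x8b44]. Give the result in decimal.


Given words: [0x72e5, 0xe552, 0x4d44, 0x8b44]
Step 1: Sum all words
Raw sum = 29413 + 58706 + 19780 + 35652 = 143551
Step 2: Fold carry: (12479 + 2) = 12481
One's complement = ~12481 & 0xFFFF = 53054

53054


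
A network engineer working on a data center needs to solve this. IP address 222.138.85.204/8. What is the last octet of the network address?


Given: IP = 222.138.85.204, prefix = /8
Subnet mask = 255.0.0.0
Last octet of IP: 204
Last octet of mask: 0
Network last octet = 204 AND 0 = 0

0


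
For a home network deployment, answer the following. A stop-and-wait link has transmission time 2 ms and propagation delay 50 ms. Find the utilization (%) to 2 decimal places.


Given: Ttrans = 2 ms, Tprop = 50 ms
RTT = 2 * Tprop = 2 * 50 = 100 ms
U = Ttrans / (Ttrans + RTT)
U = 2 / (2 + 100)
U = 2 / 102 = 0.019608
U% = 1.96%

1.96


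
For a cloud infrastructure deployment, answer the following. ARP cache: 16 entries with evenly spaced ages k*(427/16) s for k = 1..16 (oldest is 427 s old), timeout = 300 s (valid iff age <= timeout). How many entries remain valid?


Ages are k * 427/16 s for k = 1..16 (spacing = 26.6875 s).
Entry k is valid iff k * 427/16 <= 300 iff k <= 16 * 300 / 427 = 11.2412
n_valid = floor(11.2412) = 11
(n_stale = 16 - 11 = 5)

11


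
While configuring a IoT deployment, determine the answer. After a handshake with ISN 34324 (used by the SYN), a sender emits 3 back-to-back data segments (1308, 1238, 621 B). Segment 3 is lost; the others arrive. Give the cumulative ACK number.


SYN uses sequence number 34324; first data byte = ISN + 1 = 34325.
Segment 1: SEQ = 34325, len = 1308 B, covers [34325, 35632]
Segment 2: SEQ = 35633, len = 1238 B, covers [35633, 36870]
Segment 3: SEQ = 36871, len = 621 B, covers [36871, 37491] [LOST]
In-order data received: bytes [34325, 36870] (segments 1..2).
Segment 3 missing -> gap begins at byte 36871.
Cumulative ACK = next expected in-order byte = 34325 + 1308 + 1238 = 36871

36871


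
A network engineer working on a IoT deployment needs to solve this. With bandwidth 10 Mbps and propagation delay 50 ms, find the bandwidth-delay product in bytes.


Given: bandwidth = 10 Mbps, delay = 50 ms
BDP in bits = 10 * 10^6 * 50 / 1000
BDP in bits = 500000
BDP in bytes = 500000 / 8 = 62500

62500


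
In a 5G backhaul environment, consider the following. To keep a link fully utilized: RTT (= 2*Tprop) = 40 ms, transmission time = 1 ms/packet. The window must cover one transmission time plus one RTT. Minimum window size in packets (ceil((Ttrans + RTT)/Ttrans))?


Given: Ttrans = 1 ms, RTT = 40 ms (= 2 * Tprop, Tprop = 20 ms)
Time until first ACK returns = Ttrans + RTT = 1 + 40 = 41 ms
Need W * Ttrans >= Ttrans + RTT  ->  W >= (Ttrans + RTT) / Ttrans
(Ttrans + RTT) / Ttrans = 41 / 1 = 41
W_min = ceil(41) = 41

41


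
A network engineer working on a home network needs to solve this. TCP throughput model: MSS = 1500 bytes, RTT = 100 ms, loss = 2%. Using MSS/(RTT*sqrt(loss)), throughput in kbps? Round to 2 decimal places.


Given: MSS = 1500 bytes, RTT = 100 ms, loss = 2%
RTT in seconds = 100 / 1000 = 0.1
Loss rate = 2% = 0.02
sqrt(loss) = sqrt(0.02) = 0.141421356237
Throughput (bytes/s) = 1500 / (0.1 * 0.141421356237) = 106066.0172
Throughput (kbps) = 106066.0172 * 8 / 1000 = 848.528137 -> 848.53 kbps (2 dp)

848.53


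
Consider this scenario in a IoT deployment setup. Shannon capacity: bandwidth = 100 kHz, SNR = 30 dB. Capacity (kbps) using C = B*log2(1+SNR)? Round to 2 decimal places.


Given: B = 100 kHz, SNR = 30 dB
SNR linear = 10^(30/10) = 1000
1 + SNR = 1001
log2(1001) = 9.9672262588
C = 100 * 1000 * 9.9672262588 = 996722.6259 bps
C = 996.722626 kbps -> 996.72 kbps (2 dp)

996.72


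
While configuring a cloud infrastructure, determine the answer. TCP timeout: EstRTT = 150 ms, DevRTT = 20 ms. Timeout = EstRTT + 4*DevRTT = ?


Given: EstRTT = 150 ms, DevRTT = 20 ms
Timeout = EstRTT + 4 * DevRTT
4 * DevRTT = 4 * 20 = 80
Timeout = 150 + 80 = 230 ms

230


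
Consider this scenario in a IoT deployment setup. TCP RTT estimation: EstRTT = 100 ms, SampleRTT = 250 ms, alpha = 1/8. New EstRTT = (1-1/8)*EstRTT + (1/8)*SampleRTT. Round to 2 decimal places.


Given: EstRTT = 100 ms, SampleRTT = 250 ms, alpha = 1/8
New EstRTT = (1 - alpha) * EstRTT + alpha * SampleRTT
(7/8) * 100 = 87.5
(1/8) * 250 = 31.25
New EstRTT = 87.5 + 31.25 = 118.75 ms -> 118.75 ms (2 dp)

118.75


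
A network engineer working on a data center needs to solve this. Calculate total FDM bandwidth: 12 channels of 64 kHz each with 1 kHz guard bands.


Given: 12 channels, 64 kHz each, guard = 1 kHz
Channel bandwidth = 12 * 64 = 768 kHz
Guard bands = 11 gaps * 1 kHz = 11 kHz
Total = 768 + 11 = 779 kHz

779


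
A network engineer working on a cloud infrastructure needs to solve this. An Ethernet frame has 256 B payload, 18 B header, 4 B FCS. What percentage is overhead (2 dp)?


Given: payload = 256 B, header = 18 B, trailer = 4 B
Overhead bytes = header + trailer = 18 + 4 = 22
Total frame = payload + overhead = 256 + 22 = 278
Overhead % = 22 / 278 * 100 = 7.9137% -> 7.91% (2 dp)

7.91


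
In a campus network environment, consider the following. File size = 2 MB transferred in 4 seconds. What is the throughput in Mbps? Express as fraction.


Given: file = 2 MB, time = 4 s
File in Mb = 2 * 8 = 16 Mb
Throughput = 16 / 4 Mbps
Throughput = 4 Mbps

4


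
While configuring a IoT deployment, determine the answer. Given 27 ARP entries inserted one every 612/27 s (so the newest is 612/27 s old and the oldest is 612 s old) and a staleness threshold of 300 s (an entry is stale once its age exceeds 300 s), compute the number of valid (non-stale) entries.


Ages are k * 612/27 s for k = 1..27 (spacing = 22.6667 s).
Entry k is valid iff k * 612/27 <= 300 iff k <= 27 * 300 / 612 = 13.2353
n_valid = floor(13.2353) = 13
(n_stale = 27 - 13 = 14)

13


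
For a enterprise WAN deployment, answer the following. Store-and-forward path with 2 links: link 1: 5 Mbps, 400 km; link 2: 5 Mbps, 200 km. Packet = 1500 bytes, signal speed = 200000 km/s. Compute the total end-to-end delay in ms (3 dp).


Packet = 1500 bytes = 12000 bits. Store-and-forward: sum (t_trans + t_prop) per link.
Link 1: t_trans = 12000/(5*10^6) s = 2.4000 ms; t_prop = 400/200000 s = 2.0000 ms; subtotal = 4.4000 ms
Link 2: t_trans = 12000/(5*10^6) s = 2.4000 ms; t_prop = 200/200000 s = 1.0000 ms; subtotal = 3.4000 ms
End-to-end = 4.4000 + 3.4000 = 7.8000 ms -> 7.800 ms (3 dp)

7.800


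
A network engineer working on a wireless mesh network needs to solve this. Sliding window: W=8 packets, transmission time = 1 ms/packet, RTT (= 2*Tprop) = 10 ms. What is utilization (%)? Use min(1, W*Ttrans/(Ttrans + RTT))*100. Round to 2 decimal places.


Given: W = 8, Ttrans = 1 ms, RTT = 10 ms (= 2 * Tprop, Tprop = 5 ms)
Cycle time = Ttrans + RTT = 1 + 10 = 11 ms (first packet sent until its ACK returns)
W * Ttrans = 8 * 1 = 8 ms of sending per cycle
W * Ttrans / (Ttrans + RTT) = 8 / 11 = 0.727273
U = min(1, 0.727273) = 0.727273
U% = 72.73%

72.73


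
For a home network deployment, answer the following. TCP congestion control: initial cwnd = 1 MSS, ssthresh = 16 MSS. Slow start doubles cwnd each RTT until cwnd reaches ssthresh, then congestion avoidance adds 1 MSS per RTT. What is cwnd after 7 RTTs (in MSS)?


RTT 0: cwnd = 1 MSS (initial)
RTT 1: cwnd = 2 MSS (slow start, doubled)
RTT 2: cwnd = 4 MSS (slow start, doubled)
RTT 3: cwnd = 8 MSS (slow start, doubled)
RTT 4: cwnd = 16 MSS (slow start, doubled)
RTT 5: cwnd = 17 MSS (congestion avoidance, +1)
RTT 6: cwnd = 18 MSS (congestion avoidance, +1)
RTT 7: cwnd = 19 MSS (congestion avoidance, +1)

19


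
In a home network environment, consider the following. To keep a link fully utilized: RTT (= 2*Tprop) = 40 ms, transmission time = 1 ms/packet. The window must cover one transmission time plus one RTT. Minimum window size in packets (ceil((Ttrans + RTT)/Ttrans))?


Given: Ttrans = 1 ms, RTT = 40 ms (= 2 * Tprop, Tprop = 20 ms)
Time until first ACK returns = Ttrans + RTT = 1 + 40 = 41 ms
Need W * Ttrans >= Ttrans + RTT  ->  W >= (Ttrans + RTT) / Ttrans
(Ttrans + RTT) / Ttrans = 41 / 1 = 41
W_min = ceil(41) = 41

41


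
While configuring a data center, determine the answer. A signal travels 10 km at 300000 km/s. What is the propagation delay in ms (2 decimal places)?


Given: distance = 10 km, speed = 300000 km/s
Delay = distance / speed = 10 / 300000 seconds
Delay in ms = 10 * 1000 / 300000
Delay = 0.0333 ms
Rounded to 2 dp = 0.03 ms

0.03


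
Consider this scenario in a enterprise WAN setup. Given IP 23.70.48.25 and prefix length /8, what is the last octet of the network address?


Given: IP = 23.70.48.25, prefix = /8
Subnet mask = 255.0.0.0
Last octet of IP: 25
Last octet of mask: 0
Network last octet = 25 AND 0 = 0

0


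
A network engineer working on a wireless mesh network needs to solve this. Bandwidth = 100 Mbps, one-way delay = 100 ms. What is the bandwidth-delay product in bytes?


Given: bandwidth = 100 Mbps, delay = 100 ms
BDP in bits = 100 * 10^6 * 100 / 1000
BDP in bits = 10000000
BDP in bytes = 10000000 / 8 = 1250000

1250000


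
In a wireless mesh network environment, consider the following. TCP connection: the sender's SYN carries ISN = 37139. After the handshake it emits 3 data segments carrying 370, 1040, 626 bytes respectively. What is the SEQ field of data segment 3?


The SYN occupies sequence number ISN = 37139, so the first data byte is ISN + 1 = 37140.
SEQ of data segment i = (ISN + 1) + sum of payload sizes of segments 1..i-1.
Segment 1: SEQ = 37140, payload = 370 bytes
Segment 2: SEQ = 37510, payload = 1040 bytes
Segment 3: SEQ = 38550, payload = 626 bytes
SEQ of segment 3 = 37140 + 370 + 1040 = 38550

38550


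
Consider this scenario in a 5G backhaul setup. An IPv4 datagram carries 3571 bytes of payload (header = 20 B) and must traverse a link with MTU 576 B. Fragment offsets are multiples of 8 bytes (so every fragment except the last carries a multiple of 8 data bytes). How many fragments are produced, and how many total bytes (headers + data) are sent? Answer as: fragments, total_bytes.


Max data per non-final fragment = floor((MTU - header)/8)*8 = floor((576 - 20)/8)*8 = floor(556/8)*8 = 552 B
Final fragment needs no 8-byte alignment: it can carry up to MTU - header = 556 B
Non-final fragments needed = ceil((payload - 556) / 552) = ceil(3015/552) = ceil(5.4620) = 6
Number of fragments = 6 + 1 = 7
Fragment sizes (data): 6 * 552 B + 259 B (last, 259 <= 556 OK)
Total bytes sent = payload + n_frags * header = 3571 + 7*20 = 3571 + 140 = 3711 B

7, 3711


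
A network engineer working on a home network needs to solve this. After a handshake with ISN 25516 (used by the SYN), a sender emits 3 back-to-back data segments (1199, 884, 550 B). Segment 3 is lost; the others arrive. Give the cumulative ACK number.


SYN uses sequence number 25516; first data byte = ISN + 1 = 25517.
Segment 1: SEQ = 25517, len = 1199 B, covers [25517, 26715]
Segment 2: SEQ = 26716, len = 884 B, covers [26716, 27599]
Segment 3: SEQ = 27600, len = 550 B, covers [27600, 28149] [LOST]
In-order data received: bytes [25517, 27599] (segments 1..2).
Segment 3 missing -> gap begins at byte 27600.
Cumulative ACK = next expected in-order byte = 25517 + 1199 + 884 = 27600

27600
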